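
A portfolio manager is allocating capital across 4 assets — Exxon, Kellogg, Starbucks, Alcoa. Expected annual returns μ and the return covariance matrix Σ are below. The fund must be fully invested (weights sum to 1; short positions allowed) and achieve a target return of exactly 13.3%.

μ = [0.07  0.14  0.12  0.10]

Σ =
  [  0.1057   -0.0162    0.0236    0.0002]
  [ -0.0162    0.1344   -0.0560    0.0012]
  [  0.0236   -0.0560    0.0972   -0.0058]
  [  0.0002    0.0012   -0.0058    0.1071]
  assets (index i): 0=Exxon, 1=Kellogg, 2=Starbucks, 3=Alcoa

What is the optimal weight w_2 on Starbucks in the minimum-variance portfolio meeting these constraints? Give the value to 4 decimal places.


g=Σ⁻¹μ = [0.4462  2.0808  2.3870  1.0388]
h=Σ⁻¹𝟙 = [7.8240  15.8433  18.1205  10.1263]
a=μᵀg=0.712867  b=𝟙ᵀg=5.952833  c=𝟙ᵀh=51.914080  D=ac−b²=1.571602
λ₁=(c·0.133−b)/D = (51.914080·0.133−5.952833)/1.571602 = 0.605586
λ₂=(a−b·0.133)/D = (0.712867−5.952833·0.133)/1.571602 = -0.050178
w* = 0.605586·g + -0.050178·h:
  w_0 = 0.605586·0.4462 + -0.050178·7.8240 = -0.1224  (Exxon)
  w_1 = 0.605586·2.0808 + -0.050178·15.8433 = 0.4651  (Kellogg)
  w_2 = 0.605586·2.3870 + -0.050178·18.1205 = 0.5363  (Starbucks)
  w_3 = 0.605586·1.0388 + -0.050178·10.1263 = 0.1210  (Alcoa)
Σw_i=1.0000  μᵀw=0.1330
σ²=wᵀΣw=λ₁·μ_p+λ₂ = 0.605586·0.133 + -0.050178 = 0.030365 ≈ 0.0304

0.5363


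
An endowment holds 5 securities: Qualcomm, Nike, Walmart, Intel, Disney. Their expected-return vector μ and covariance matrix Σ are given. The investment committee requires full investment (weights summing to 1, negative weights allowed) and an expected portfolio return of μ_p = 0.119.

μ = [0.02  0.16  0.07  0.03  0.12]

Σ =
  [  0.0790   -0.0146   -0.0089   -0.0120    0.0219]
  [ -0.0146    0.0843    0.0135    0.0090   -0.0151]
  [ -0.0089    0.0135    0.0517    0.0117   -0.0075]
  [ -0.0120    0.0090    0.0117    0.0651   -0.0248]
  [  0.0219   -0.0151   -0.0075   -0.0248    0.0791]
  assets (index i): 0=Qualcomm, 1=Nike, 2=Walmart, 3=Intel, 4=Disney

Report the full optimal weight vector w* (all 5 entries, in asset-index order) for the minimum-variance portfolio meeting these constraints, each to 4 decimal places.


g=Σ⁻¹μ = [0.2711  2.0902  0.9745  0.8895  2.2123]
h=Σ⁻¹𝟙 = [14.7695  12.9783  16.6064  20.5626  19.0521]
a=μᵀg=0.700224  b=𝟙ᵀg=6.437497  c=𝟙ᵀh=83.968911  D=ac−b²=17.355718
λ₁=(c·0.119−b)/D = (83.968911·0.119−6.437497)/17.355718 = 0.204820
λ₂=(a−b·0.119)/D = (0.700224−6.437497·0.119)/17.355718 = -0.003793
w* = 0.204820·g + -0.003793·h:
  w_0 = 0.204820·0.2711 + -0.003793·14.7695 = -0.0005  (Qualcomm)
  w_1 = 0.204820·2.0902 + -0.003793·12.9783 = 0.3789  (Nike)
  w_2 = 0.204820·0.9745 + -0.003793·16.6064 = 0.1366  (Walmart)
  w_3 = 0.204820·0.8895 + -0.003793·20.5626 = 0.1042  (Intel)
  w_4 = 0.204820·2.2123 + -0.003793·19.0521 = 0.3809  (Disney)
Σw_i=1.0000  μᵀw=0.1190
σ²=wᵀΣw=λ₁·μ_p+λ₂ = 0.204820·0.119 + -0.003793 = 0.020580 ≈ 0.0206

-0.0005  0.3789  0.1366  0.1042  0.3809


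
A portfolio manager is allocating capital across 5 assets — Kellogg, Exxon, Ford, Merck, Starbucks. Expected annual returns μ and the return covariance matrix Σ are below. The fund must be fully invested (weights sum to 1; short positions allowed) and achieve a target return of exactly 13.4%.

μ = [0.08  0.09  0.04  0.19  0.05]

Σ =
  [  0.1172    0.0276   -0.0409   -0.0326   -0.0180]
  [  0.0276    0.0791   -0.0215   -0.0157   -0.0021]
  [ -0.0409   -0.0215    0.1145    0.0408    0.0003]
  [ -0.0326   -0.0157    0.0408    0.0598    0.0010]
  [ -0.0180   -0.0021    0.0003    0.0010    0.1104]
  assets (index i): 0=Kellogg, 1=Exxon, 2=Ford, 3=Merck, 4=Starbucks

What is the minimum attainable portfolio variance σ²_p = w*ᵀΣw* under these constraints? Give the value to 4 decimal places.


0.0157

x=Σ⁻¹μ = [1.6048  1.4017  -0.5112  4.7572  0.6995]
y=Σ⁻¹𝟙 = [16.5888  14.2187  9.0597  23.1203  11.7991]
a=μᵀx=1.172928  b=𝟙ᵀx=7.951991  c=𝟙ᵀy=74.786650  D=ac−b²=24.485224
λ₁=(c·0.134−b)/D = (74.786650·0.134−7.951991)/24.485224 = 0.084517
λ₂=(a−b·0.134)/D = (1.172928−7.951991·0.134)/24.485224 = 0.004385
w* = 0.084517·x + 0.004385·y:
  w_0 = 0.084517·1.6048 + 0.004385·16.5888 = 0.2084  (Kellogg)
  w_1 = 0.084517·1.4017 + 0.004385·14.2187 = 0.1808  (Exxon)
  w_2 = 0.084517·-0.5112 + 0.004385·9.0597 = -0.0035  (Ford)
  w_3 = 0.084517·4.7572 + 0.004385·23.1203 = 0.5034  (Merck)
  w_4 = 0.084517·0.6995 + 0.004385·11.7991 = 0.1109  (Starbucks)
Σw_i=1.0000  μᵀw=0.1340
σ²=wᵀΣw=λ₁·μ_p+λ₂ = 0.084517·0.134 + 0.004385 = 0.015710 ≈ 0.0157


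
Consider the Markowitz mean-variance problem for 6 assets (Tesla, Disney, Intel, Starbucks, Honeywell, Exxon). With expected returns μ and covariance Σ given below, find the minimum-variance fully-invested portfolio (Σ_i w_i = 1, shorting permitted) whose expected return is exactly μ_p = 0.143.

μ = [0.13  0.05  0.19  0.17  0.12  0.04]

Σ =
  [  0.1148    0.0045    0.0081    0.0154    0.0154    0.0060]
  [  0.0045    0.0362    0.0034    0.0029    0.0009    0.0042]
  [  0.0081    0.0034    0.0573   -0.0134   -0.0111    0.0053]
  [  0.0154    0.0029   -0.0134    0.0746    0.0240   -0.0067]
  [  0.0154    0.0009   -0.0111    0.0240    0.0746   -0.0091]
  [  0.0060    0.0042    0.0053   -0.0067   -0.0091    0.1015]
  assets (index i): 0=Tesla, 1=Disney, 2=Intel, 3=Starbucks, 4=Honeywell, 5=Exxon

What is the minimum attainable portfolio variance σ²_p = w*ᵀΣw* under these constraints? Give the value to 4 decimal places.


u=Σ⁻¹μ = [0.2733  0.6806  4.0548  2.5155  1.3903  0.4287]
v=Σ⁻¹𝟙 = [2.4992  22.9838  20.2173  12.3709  12.8187  9.6636]
a=μᵀu=1.451592  b=𝟙ᵀu=9.343219  c=𝟙ᵀv=80.553577  D=ac−b²=29.635162
λ₁=(c·0.143−b)/D = (80.553577·0.143−9.343219)/29.635162 = 0.073424
λ₂=(a−b·0.143)/D = (1.451592−9.343219·0.143)/29.635162 = 0.003898
w* = 0.073424·u + 0.003898·v:
  w_0 = 0.073424·0.2733 + 0.003898·2.4992 = 0.0298  (Tesla)
  w_1 = 0.073424·0.6806 + 0.003898·22.9838 = 0.1396  (Disney)
  w_2 = 0.073424·4.0548 + 0.003898·20.2173 = 0.3765  (Intel)
  w_3 = 0.073424·2.5155 + 0.003898·12.3709 = 0.2329  (Starbucks)
  w_4 = 0.073424·1.3903 + 0.003898·12.8187 = 0.1520  (Honeywell)
  w_5 = 0.073424·0.4287 + 0.003898·9.6636 = 0.0691  (Exxon)
Σw_i=1.0000  μᵀw=0.1430
σ²=wᵀΣw=λ₁·μ_p+λ₂ = 0.073424·0.143 + 0.003898 = 0.014397 ≈ 0.0144

0.0144


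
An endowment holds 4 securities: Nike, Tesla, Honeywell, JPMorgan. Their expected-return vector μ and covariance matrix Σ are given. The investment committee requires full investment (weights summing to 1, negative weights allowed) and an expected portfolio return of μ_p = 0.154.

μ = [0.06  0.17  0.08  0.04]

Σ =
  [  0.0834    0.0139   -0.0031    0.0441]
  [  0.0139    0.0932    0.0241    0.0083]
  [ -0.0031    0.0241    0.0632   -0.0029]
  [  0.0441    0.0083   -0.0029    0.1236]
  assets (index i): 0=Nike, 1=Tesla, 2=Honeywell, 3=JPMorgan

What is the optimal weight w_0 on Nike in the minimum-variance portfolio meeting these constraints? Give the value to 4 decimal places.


0.0892

u=Σ⁻¹μ = [0.4427  1.5724  0.6914  0.0763]
v=Σ⁻¹𝟙 = [9.1100  5.1877  14.5131  4.8324]
a=μᵀu=0.352240  b=𝟙ᵀu=2.782859  c=𝟙ᵀv=33.643226  D=ac−b²=4.106201
λ₁=(c·0.154−b)/D = (33.643226·0.154−2.782859)/4.106201 = 0.584043
λ₂=(a−b·0.154)/D = (0.352240−2.782859·0.154)/4.106201 = -0.018586
w* = 0.584043·u + -0.018586·v:
  w_0 = 0.584043·0.4427 + -0.018586·9.1100 = 0.0892  (Nike)
  w_1 = 0.584043·1.5724 + -0.018586·5.1877 = 0.8219  (Tesla)
  w_2 = 0.584043·0.6914 + -0.018586·14.5131 = 0.1341  (Honeywell)
  w_3 = 0.584043·0.0763 + -0.018586·4.8324 = -0.0453  (JPMorgan)
Σw_i=1.0000  μᵀw=0.1540
σ²=wᵀΣw=λ₁·μ_p+λ₂ = 0.584043·0.154 + -0.018586 = 0.071356 ≈ 0.0714


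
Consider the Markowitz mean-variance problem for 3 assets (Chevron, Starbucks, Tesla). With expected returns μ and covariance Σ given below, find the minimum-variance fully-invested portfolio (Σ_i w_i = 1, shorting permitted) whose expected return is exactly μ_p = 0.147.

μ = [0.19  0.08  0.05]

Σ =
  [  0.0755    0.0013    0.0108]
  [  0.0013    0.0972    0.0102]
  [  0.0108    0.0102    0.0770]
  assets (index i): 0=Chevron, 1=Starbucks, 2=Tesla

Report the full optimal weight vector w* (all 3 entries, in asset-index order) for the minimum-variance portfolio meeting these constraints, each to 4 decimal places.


p=Σ⁻¹μ = [2.4747  0.7689  0.2004]
q=Σ⁻¹𝟙 = [11.6364  9.0669  10.1538]
a=μᵀp=0.541717  b=𝟙ᵀp=3.443969  c=𝟙ᵀq=30.857175  D=ac−b²=4.854936
λ₁=(c·0.147−b)/D = (30.857175·0.147−3.443969)/4.854936 = 0.224933
λ₂=(a−b·0.147)/D = (0.541717−3.443969·0.147)/4.854936 = 0.007303
w* = 0.224933·p + 0.007303·q:
  w_0 = 0.224933·2.4747 + 0.007303·11.6364 = 0.6416  (Chevron)
  w_1 = 0.224933·0.7689 + 0.007303·9.0669 = 0.2392  (Starbucks)
  w_2 = 0.224933·0.2004 + 0.007303·10.1538 = 0.1192  (Tesla)
Σw_i=1.0000  μᵀw=0.1470
σ²=wᵀΣw=λ₁·μ_p+λ₂ = 0.224933·0.147 + 0.007303 = 0.040368 ≈ 0.0404

0.6416  0.2392  0.1192


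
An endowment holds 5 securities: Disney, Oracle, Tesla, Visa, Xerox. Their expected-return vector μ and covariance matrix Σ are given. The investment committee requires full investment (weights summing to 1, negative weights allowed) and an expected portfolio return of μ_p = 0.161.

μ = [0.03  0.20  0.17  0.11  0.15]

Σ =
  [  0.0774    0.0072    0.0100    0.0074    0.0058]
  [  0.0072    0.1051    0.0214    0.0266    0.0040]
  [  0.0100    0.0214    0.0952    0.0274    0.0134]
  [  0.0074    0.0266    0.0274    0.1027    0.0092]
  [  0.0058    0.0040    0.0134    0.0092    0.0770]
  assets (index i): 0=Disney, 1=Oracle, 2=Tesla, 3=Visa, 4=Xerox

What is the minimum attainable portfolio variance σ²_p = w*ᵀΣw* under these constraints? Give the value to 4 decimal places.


0.0338

x=Σ⁻¹μ = [-0.0494  1.5549  1.1469  0.2185  1.6453]
y=Σ⁻¹𝟙 = [10.4275  6.0689  5.1091  5.1204  10.3854]
a=μᵀx=0.775300  b=𝟙ᵀx=4.516210  c=𝟙ᵀy=37.111308  D=ac−b²=8.376265
λ₁=(c·0.161−b)/D = (37.111308·0.161−4.516210)/8.376265 = 0.174148
λ₂=(a−b·0.161)/D = (0.775300−4.516210·0.161)/8.376265 = 0.005753
w* = 0.174148·x + 0.005753·y:
  w_0 = 0.174148·-0.0494 + 0.005753·10.4275 = 0.0514  (Disney)
  w_1 = 0.174148·1.5549 + 0.005753·6.0689 = 0.3057  (Oracle)
  w_2 = 0.174148·1.1469 + 0.005753·5.1091 = 0.2291  (Tesla)
  w_3 = 0.174148·0.2185 + 0.005753·5.1204 = 0.0675  (Visa)
  w_4 = 0.174148·1.6453 + 0.005753·10.3854 = 0.3463  (Xerox)
Σw_i=1.0000  μᵀw=0.1610
σ²=wᵀΣw=λ₁·μ_p+λ₂ = 0.174148·0.161 + 0.005753 = 0.033791 ≈ 0.0338


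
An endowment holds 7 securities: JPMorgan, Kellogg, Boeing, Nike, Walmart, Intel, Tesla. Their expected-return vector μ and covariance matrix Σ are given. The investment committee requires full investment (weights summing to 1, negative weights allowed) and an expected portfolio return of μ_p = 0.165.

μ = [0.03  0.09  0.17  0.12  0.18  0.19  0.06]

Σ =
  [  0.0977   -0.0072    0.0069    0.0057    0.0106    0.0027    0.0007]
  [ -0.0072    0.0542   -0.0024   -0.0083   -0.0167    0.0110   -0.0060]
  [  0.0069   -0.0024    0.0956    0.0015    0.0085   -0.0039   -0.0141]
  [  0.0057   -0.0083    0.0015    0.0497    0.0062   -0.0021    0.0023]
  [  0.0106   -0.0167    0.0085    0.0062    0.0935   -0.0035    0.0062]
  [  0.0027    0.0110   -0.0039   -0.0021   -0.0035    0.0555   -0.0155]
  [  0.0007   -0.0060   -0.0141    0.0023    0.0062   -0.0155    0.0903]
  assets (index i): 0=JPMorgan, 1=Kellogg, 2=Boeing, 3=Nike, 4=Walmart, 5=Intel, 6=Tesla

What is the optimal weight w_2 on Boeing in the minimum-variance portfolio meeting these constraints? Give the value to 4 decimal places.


0.1761

p=Σ⁻¹μ = [-0.1618  2.1415  2.0121  2.5673  2.0112  3.8115  1.5729]
q=Σ⁻¹𝟙 = [8.0271  24.6745  12.4250  21.6055  11.2659  19.7924  16.6651]
a=μᵀp=2.018589  b=𝟙ᵀp=13.954740  c=𝟙ᵀq=114.455435  D=ac−b²=36.303745
λ₁=(c·0.165−b)/D = (114.455435·0.165−13.954740)/36.303745 = 0.135810
λ₂=(a−b·0.165)/D = (2.018589−13.954740·0.165)/36.303745 = -0.007821
w* = 0.135810·p + -0.007821·q:
  w_0 = 0.135810·-0.1618 + -0.007821·8.0271 = -0.0848  (JPMorgan)
  w_1 = 0.135810·2.1415 + -0.007821·24.6745 = 0.0979  (Kellogg)
  w_2 = 0.135810·2.0121 + -0.007821·12.4250 = 0.1761  (Boeing)
  w_3 = 0.135810·2.5673 + -0.007821·21.6055 = 0.1797  (Nike)
  w_4 = 0.135810·2.0112 + -0.007821·11.2659 = 0.1850  (Walmart)
  w_5 = 0.135810·3.8115 + -0.007821·19.7924 = 0.3628  (Intel)
  w_6 = 0.135810·1.5729 + -0.007821·16.6651 = 0.0833  (Tesla)
Σw_i=1.0000  μᵀw=0.1650
σ²=wᵀΣw=λ₁·μ_p+λ₂ = 0.135810·0.165 + -0.007821 = 0.014587 ≈ 0.0146


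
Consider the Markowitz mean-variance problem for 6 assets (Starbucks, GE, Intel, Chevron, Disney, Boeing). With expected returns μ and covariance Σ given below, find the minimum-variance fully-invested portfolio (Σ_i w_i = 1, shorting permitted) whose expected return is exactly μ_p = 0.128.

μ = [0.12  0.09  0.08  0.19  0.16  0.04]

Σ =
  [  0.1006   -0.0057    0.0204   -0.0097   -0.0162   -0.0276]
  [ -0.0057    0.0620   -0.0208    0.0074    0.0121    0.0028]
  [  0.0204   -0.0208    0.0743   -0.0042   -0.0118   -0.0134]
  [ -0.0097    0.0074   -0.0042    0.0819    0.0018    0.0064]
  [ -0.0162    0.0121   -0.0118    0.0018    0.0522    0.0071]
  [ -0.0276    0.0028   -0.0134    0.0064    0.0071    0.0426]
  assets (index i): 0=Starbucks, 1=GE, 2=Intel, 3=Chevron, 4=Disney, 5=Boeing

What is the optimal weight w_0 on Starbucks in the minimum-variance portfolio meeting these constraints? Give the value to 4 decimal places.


0.1711

u=Σ⁻¹μ = [2.2126  1.2189  1.8543  2.3379  3.5448  1.9336]
v=Σ⁻¹𝟙 = [21.1224  18.9255  23.8247  10.7685  21.1345  38.2691]
a=μᵀu=1.612285  b=𝟙ᵀu=13.102256  c=𝟙ᵀv=134.044722  D=ac−b²=44.449241
λ₁=(c·0.128−b)/D = (134.044722·0.128−13.102256)/44.449241 = 0.091238
λ₂=(a−b·0.128)/D = (1.612285−13.102256·0.128)/44.449241 = -0.001458
w* = 0.091238·u + -0.001458·v:
  w_0 = 0.091238·2.2126 + -0.001458·21.1224 = 0.1711  (Starbucks)
  w_1 = 0.091238·1.2189 + -0.001458·18.9255 = 0.0836  (GE)
  w_2 = 0.091238·1.8543 + -0.001458·23.8247 = 0.1344  (Intel)
  w_3 = 0.091238·2.3379 + -0.001458·10.7685 = 0.1976  (Chevron)
  w_4 = 0.091238·3.5448 + -0.001458·21.1345 = 0.2926  (Disney)
  w_5 = 0.091238·1.9336 + -0.001458·38.2691 = 0.1206  (Boeing)
Σw_i=1.0000  μᵀw=0.1280
σ²=wᵀΣw=λ₁·μ_p+λ₂ = 0.091238·0.128 + -0.001458 = 0.010221 ≈ 0.0102


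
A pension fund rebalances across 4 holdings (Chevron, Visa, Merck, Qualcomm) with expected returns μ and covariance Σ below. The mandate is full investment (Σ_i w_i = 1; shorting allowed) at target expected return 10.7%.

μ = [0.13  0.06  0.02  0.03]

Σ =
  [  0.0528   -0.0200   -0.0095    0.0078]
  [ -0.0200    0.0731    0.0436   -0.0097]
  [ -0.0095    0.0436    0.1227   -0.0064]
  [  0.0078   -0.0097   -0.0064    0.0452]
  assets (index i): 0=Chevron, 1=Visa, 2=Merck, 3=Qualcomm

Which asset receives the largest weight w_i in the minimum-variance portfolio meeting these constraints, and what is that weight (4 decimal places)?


u=Σ⁻¹μ = [3.0510  1.8636  -0.2367  0.5036]
v=Σ⁻¹𝟙 = [24.2178  21.1452  3.7114  23.0080]
a=μᵀu=0.518821  b=𝟙ᵀu=5.181499  c=𝟙ᵀv=72.082478  D=ac−b²=10.549984
λ₁=(c·0.107−b)/D = (72.082478·0.107−5.181499)/10.549984 = 0.239936
λ₂=(a−b·0.107)/D = (0.518821−5.181499·0.107)/10.549984 = -0.003374
w* = 0.239936·u + -0.003374·v:
  w_0 = 0.239936·3.0510 + -0.003374·24.2178 = 0.6503  (Chevron)
  w_1 = 0.239936·1.8636 + -0.003374·21.1452 = 0.3758  (Visa)
  w_2 = 0.239936·-0.2367 + -0.003374·3.7114 = -0.0693  (Merck)
  w_3 = 0.239936·0.5036 + -0.003374·23.0080 = 0.0432  (Qualcomm)
Σw_i=1.0000  μᵀw=0.1070
σ²=wᵀΣw=λ₁·μ_p+λ₂ = 0.239936·0.107 + -0.003374 = 0.022299 ≈ 0.0223

Chevron (0.6503)


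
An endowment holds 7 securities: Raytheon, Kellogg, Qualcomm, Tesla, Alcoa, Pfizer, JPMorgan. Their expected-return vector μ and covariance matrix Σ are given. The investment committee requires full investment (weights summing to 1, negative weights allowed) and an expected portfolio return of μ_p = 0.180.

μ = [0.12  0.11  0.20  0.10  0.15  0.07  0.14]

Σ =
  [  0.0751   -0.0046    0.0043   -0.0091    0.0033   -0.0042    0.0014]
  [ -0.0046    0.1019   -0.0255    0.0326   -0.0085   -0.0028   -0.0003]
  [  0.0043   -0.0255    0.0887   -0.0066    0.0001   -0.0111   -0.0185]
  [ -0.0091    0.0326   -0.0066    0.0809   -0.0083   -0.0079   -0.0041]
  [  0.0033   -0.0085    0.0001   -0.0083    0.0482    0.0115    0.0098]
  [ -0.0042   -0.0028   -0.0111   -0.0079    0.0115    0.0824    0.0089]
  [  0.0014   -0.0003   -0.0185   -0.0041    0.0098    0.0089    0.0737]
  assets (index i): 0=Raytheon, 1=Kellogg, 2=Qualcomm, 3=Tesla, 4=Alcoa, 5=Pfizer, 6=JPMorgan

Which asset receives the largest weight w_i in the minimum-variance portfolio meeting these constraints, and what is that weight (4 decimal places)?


Qualcomm (0.4583)

u=Σ⁻¹μ = [1.5744  1.8053  3.4044  1.4674  2.8729  0.9391  2.3178]
v=Σ⁻¹𝟙 = [14.3456  12.8282  20.1358  14.3770  18.2217  13.2108  15.1842]
a=μᵀu=2.036284  b=𝟙ᵀu=14.381228  c=𝟙ᵀv=108.303252  D=ac−b²=13.716474
λ₁=(c·0.180−b)/D = (108.303252·0.180−14.381228)/13.716474 = 0.372789
λ₂=(a−b·0.180)/D = (2.036284−14.381228·0.180)/13.716474 = -0.040268
w* = 0.372789·u + -0.040268·v:
  w_0 = 0.372789·1.5744 + -0.040268·14.3456 = 0.0092  (Raytheon)
  w_1 = 0.372789·1.8053 + -0.040268·12.8282 = 0.1564  (Kellogg)
  w_2 = 0.372789·3.4044 + -0.040268·20.1358 = 0.4583  (Qualcomm)
  w_3 = 0.372789·1.4674 + -0.040268·14.3770 = -0.0319  (Tesla)
  w_4 = 0.372789·2.8729 + -0.040268·18.2217 = 0.3372  (Alcoa)
  w_5 = 0.372789·0.9391 + -0.040268·13.2108 = -0.1819  (Pfizer)
  w_6 = 0.372789·2.3178 + -0.040268·15.1842 = 0.2526  (JPMorgan)
Σw_i=1.0000  μᵀw=0.1800
σ²=wᵀΣw=λ₁·μ_p+λ₂ = 0.372789·0.180 + -0.040268 = 0.026834 ≈ 0.0268


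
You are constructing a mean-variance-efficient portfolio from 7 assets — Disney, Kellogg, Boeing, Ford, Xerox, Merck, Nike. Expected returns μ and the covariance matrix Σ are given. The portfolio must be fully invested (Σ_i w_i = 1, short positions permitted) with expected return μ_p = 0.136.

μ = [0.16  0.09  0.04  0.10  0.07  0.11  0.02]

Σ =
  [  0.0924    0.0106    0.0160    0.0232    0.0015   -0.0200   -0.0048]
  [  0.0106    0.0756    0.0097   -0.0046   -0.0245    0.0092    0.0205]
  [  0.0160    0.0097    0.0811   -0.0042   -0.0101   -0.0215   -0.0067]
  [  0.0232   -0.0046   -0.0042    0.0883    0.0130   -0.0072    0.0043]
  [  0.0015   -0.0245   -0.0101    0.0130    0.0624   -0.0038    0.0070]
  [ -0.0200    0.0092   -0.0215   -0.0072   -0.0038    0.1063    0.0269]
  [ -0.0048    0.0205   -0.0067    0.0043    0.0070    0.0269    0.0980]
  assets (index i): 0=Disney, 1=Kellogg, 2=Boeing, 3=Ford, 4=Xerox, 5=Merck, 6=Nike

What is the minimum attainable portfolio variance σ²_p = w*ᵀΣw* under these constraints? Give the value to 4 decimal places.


0.0279

g=Σ⁻¹μ = [1.5534  1.4742  0.6429  0.7278  1.7774  1.5889  -0.5793]
h=Σ⁻¹𝟙 = [6.6255  16.0465  16.2266  8.6933  23.5062  13.3277  2.5625]
a=μᵀg=0.767339  b=𝟙ᵀg=7.185383  c=𝟙ᵀh=86.988293  D=ac−b²=15.119819
λ₁=(c·0.136−b)/D = (86.988293·0.136−7.185383)/15.119819 = 0.307214
λ₂=(a−b·0.136)/D = (0.767339−7.185383·0.136)/15.119819 = -0.013881
w* = 0.307214·g + -0.013881·h:
  w_0 = 0.307214·1.5534 + -0.013881·6.6255 = 0.3853  (Disney)
  w_1 = 0.307214·1.4742 + -0.013881·16.0465 = 0.2302  (Kellogg)
  w_2 = 0.307214·0.6429 + -0.013881·16.2266 = -0.0277  (Boeing)
  w_3 = 0.307214·0.7278 + -0.013881·8.6933 = 0.1029  (Ford)
  w_4 = 0.307214·1.7774 + -0.013881·23.5062 = 0.2198  (Xerox)
  w_5 = 0.307214·1.5889 + -0.013881·13.3277 = 0.3031  (Merck)
  w_6 = 0.307214·-0.5793 + -0.013881·2.5625 = -0.2135  (Nike)
Σw_i=1.0000  μᵀw=0.1360
σ²=wᵀΣw=λ₁·μ_p+λ₂ = 0.307214·0.136 + -0.013881 = 0.027901 ≈ 0.0279


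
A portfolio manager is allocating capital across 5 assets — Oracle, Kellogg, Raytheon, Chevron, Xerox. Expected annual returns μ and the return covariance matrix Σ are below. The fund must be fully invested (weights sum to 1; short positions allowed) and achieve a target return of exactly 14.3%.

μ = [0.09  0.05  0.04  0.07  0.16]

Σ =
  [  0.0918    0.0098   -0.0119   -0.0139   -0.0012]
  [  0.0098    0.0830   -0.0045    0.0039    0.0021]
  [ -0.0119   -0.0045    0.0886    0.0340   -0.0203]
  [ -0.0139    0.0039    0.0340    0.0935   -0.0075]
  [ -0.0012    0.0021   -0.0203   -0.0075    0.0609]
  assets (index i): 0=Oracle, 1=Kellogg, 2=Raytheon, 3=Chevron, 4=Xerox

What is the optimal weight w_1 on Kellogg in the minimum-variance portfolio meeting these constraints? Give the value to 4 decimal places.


g=Σ⁻¹μ = [1.2319  0.3987  1.0427  0.7832  3.0818]
h=Σ⁻¹𝟙 = [13.3717  10.3469  15.5478  8.4061  22.5449]
a=μᵀg=0.720427  b=𝟙ᵀg=6.538321  c=𝟙ᵀh=70.217436  D=ac−b²=7.836865
λ₁=(c·0.143−b)/D = (70.217436·0.143−6.538321)/7.836865 = 0.446961
λ₂=(a−b·0.143)/D = (0.720427−6.538321·0.143)/7.836865 = -0.027377
w* = 0.446961·g + -0.027377·h:
  w_0 = 0.446961·1.2319 + -0.027377·13.3717 = 0.1845  (Oracle)
  w_1 = 0.446961·0.3987 + -0.027377·10.3469 = -0.1051  (Kellogg)
  w_2 = 0.446961·1.0427 + -0.027377·15.5478 = 0.0404  (Raytheon)
  w_3 = 0.446961·0.7832 + -0.027377·8.4061 = 0.1199  (Chevron)
  w_4 = 0.446961·3.0818 + -0.027377·22.5449 = 0.7602  (Xerox)
Σw_i=1.0000  μᵀw=0.1430
σ²=wᵀΣw=λ₁·μ_p+λ₂ = 0.446961·0.143 + -0.027377 = 0.036538 ≈ 0.0365

-0.1051


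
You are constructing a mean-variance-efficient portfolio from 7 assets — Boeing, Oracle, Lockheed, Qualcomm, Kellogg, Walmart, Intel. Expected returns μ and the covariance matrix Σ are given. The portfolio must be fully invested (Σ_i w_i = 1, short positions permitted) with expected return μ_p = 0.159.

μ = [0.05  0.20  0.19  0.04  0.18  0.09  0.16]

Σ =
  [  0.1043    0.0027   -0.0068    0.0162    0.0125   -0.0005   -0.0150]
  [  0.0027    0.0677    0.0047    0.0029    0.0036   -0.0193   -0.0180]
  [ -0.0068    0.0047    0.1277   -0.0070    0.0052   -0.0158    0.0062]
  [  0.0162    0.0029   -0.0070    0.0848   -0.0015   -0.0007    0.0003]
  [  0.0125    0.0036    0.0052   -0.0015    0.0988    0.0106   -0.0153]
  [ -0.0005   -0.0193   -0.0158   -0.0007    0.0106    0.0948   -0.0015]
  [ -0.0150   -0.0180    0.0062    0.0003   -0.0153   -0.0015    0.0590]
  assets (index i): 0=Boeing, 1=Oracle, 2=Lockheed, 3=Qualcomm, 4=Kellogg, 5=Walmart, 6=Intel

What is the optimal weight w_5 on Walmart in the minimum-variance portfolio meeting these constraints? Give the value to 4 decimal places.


0.1250

p=Σ⁻¹μ = [0.8517  4.5247  1.3118  0.2974  2.0100  1.9461  4.7402]
q=Σ⁻¹𝟙 = [11.0704  25.4058  8.1993  9.6998  10.3372  16.5315  29.7046]
a=μᵀp=2.504023  b=𝟙ᵀp=15.681802  c=𝟙ᵀq=110.948589  D=ac−b²=31.898882
λ₁=(c·0.159−b)/D = (110.948589·0.159−15.681802)/31.898882 = 0.061414
λ₂=(a−b·0.159)/D = (2.504023−15.681802·0.159)/31.898882 = 0.000333
w* = 0.061414·p + 0.000333·q:
  w_0 = 0.061414·0.8517 + 0.000333·11.0704 = 0.0560  (Boeing)
  w_1 = 0.061414·4.5247 + 0.000333·25.4058 = 0.2863  (Oracle)
  w_2 = 0.061414·1.3118 + 0.000333·8.1993 = 0.0833  (Lockheed)
  w_3 = 0.061414·0.2974 + 0.000333·9.6998 = 0.0215  (Qualcomm)
  w_4 = 0.061414·2.0100 + 0.000333·10.3372 = 0.1269  (Kellogg)
  w_5 = 0.061414·1.9461 + 0.000333·16.5315 = 0.1250  (Walmart)
  w_6 = 0.061414·4.7402 + 0.000333·29.7046 = 0.3010  (Intel)
Σw_i=1.0000  μᵀw=0.1590
σ²=wᵀΣw=λ₁·μ_p+λ₂ = 0.061414·0.159 + 0.000333 = 0.010098 ≈ 0.0101


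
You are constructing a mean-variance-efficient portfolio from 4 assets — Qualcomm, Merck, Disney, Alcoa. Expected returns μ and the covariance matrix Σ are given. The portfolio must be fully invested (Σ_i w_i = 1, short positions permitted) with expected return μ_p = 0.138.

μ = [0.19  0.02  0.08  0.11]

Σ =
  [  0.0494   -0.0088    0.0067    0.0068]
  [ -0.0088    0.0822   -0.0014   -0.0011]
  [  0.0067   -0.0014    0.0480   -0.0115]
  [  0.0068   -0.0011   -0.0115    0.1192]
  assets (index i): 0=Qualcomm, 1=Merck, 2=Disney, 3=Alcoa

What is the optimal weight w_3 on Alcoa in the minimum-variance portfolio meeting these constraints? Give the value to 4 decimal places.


g=Σ⁻¹μ = [3.6610  0.6702  1.3796  0.8533]
h=Σ⁻¹𝟙 = [18.7115  14.6517  20.9190  9.4752]
a=μᵀg=0.913215  b=𝟙ᵀg=6.564005  c=𝟙ᵀh=63.757370  D=ac−b²=15.138032
λ₁=(c·0.138−b)/D = (63.757370·0.138−6.564005)/15.138032 = 0.147609
λ₂=(a−b·0.138)/D = (0.913215−6.564005·0.138)/15.138032 = 0.000488
w* = 0.147609·g + 0.000488·h:
  w_0 = 0.147609·3.6610 + 0.000488·18.7115 = 0.5495  (Qualcomm)
  w_1 = 0.147609·0.6702 + 0.000488·14.6517 = 0.1061  (Merck)
  w_2 = 0.147609·1.3796 + 0.000488·20.9190 = 0.2138  (Disney)
  w_3 = 0.147609·0.8533 + 0.000488·9.4752 = 0.1306  (Alcoa)
Σw_i=1.0000  μᵀw=0.1380
σ²=wᵀΣw=λ₁·μ_p+λ₂ = 0.147609·0.138 + 0.000488 = 0.020858 ≈ 0.0209

0.1306


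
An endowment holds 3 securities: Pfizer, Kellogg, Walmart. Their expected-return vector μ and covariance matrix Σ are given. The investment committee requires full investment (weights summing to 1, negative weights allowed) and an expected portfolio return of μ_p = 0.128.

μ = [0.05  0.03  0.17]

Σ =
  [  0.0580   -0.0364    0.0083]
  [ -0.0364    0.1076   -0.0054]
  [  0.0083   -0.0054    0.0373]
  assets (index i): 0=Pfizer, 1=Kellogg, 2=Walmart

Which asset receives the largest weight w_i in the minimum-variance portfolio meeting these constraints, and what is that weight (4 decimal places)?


Walmart (0.6760)

p=Σ⁻¹μ = [0.6771  0.7344  4.5133]
q=Σ⁻¹𝟙 = [25.9165  19.2569  23.8306]
a=μᵀp=0.823144  b=𝟙ᵀp=5.924732  c=𝟙ᵀq=69.004045  D=ac−b²=21.697851
λ₁=(c·0.128−b)/D = (69.004045·0.128−5.924732)/21.697851 = 0.134013
λ₂=(a−b·0.128)/D = (0.823144−5.924732·0.128)/21.697851 = 0.002985
w* = 0.134013·p + 0.002985·q:
  w_0 = 0.134013·0.6771 + 0.002985·25.9165 = 0.1681  (Pfizer)
  w_1 = 0.134013·0.7344 + 0.002985·19.2569 = 0.1559  (Kellogg)
  w_2 = 0.134013·4.5133 + 0.002985·23.8306 = 0.6760  (Walmart)
Σw_i=1.0000  μᵀw=0.1280
σ²=wᵀΣw=λ₁·μ_p+λ₂ = 0.134013·0.128 + 0.002985 = 0.020139 ≈ 0.0201


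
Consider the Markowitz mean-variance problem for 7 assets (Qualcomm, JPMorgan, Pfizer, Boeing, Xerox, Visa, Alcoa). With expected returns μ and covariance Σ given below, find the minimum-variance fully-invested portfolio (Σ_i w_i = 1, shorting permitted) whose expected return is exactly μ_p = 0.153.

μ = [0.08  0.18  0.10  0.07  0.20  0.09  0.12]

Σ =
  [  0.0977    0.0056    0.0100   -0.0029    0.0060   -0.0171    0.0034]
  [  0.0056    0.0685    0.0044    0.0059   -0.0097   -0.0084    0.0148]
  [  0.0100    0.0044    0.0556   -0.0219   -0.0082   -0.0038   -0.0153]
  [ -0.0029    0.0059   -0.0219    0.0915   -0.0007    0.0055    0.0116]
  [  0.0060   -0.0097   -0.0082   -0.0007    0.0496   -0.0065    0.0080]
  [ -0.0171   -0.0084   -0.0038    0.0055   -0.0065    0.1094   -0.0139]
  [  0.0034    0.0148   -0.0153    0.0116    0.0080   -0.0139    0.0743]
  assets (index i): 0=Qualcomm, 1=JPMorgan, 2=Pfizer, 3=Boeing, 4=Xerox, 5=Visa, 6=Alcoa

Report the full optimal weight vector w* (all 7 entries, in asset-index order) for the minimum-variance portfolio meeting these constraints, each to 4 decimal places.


x=Σ⁻¹μ = [0.2825  2.9606  3.1635  1.1259  5.1273  1.6092  1.2371]
y=Σ⁻¹𝟙 = [7.2853  13.2843  30.4850  15.0861  26.7874  15.0117  14.3258]
a=μᵀx=2.269416  b=𝟙ᵀx=15.506155  c=𝟙ᵀy=122.265667  D=ac−b²=37.030853
λ₁=(c·0.153−b)/D = (122.265667·0.153−15.506155)/37.030853 = 0.086428
λ₂=(a−b·0.153)/D = (2.269416−15.506155·0.153)/37.030853 = -0.002782
w* = 0.086428·x + -0.002782·y:
  w_0 = 0.086428·0.2825 + -0.002782·7.2853 = 0.0041  (Qualcomm)
  w_1 = 0.086428·2.9606 + -0.002782·13.2843 = 0.2189  (JPMorgan)
  w_2 = 0.086428·3.1635 + -0.002782·30.4850 = 0.1886  (Pfizer)
  w_3 = 0.086428·1.1259 + -0.002782·15.0861 = 0.0553  (Boeing)
  w_4 = 0.086428·5.1273 + -0.002782·26.7874 = 0.3686  (Xerox)
  w_5 = 0.086428·1.6092 + -0.002782·15.0117 = 0.0973  (Visa)
  w_6 = 0.086428·1.2371 + -0.002782·14.3258 = 0.0671  (Alcoa)
Σw_i=1.0000  μᵀw=0.1530
σ²=wᵀΣw=λ₁·μ_p+λ₂ = 0.086428·0.153 + -0.002782 = 0.010441 ≈ 0.0104

0.0041  0.2189  0.1886  0.0553  0.3686  0.0973  0.0671


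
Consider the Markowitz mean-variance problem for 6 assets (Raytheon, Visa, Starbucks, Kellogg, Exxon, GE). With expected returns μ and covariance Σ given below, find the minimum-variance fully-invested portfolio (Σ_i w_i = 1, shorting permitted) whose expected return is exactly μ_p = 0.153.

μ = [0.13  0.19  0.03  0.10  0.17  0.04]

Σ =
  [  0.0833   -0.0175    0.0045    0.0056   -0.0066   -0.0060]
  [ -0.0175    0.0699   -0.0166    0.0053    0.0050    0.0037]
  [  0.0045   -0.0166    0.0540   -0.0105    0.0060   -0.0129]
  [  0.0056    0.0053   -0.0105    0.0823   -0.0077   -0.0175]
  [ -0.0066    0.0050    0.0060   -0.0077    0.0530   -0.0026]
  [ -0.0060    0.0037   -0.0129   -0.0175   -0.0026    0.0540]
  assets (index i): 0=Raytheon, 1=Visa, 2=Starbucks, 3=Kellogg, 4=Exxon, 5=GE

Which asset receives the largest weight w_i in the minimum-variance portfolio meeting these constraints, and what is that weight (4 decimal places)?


g=Σ⁻¹μ = [2.4378  3.2770  1.8060  1.8000  3.3553  1.9634]
h=Σ⁻¹𝟙 = [17.3029  21.7399  34.6382  23.5001  20.2215  35.8156]
a=μᵀg=1.822651  b=𝟙ᵀg=14.639402  c=𝟙ᵀh=153.218244  D=ac−b²=64.951333
λ₁=(c·0.153−b)/D = (153.218244·0.153−14.639402)/64.951333 = 0.135532
λ₂=(a−b·0.153)/D = (1.822651−14.639402·0.153)/64.951333 = -0.006423
w* = 0.135532·g + -0.006423·h:
  w_0 = 0.135532·2.4378 + -0.006423·17.3029 = 0.2193  (Raytheon)
  w_1 = 0.135532·3.2770 + -0.006423·21.7399 = 0.3045  (Visa)
  w_2 = 0.135532·1.8060 + -0.006423·34.6382 = 0.0223  (Starbucks)
  w_3 = 0.135532·1.8000 + -0.006423·23.5001 = 0.0930  (Kellogg)
  w_4 = 0.135532·3.3553 + -0.006423·20.2215 = 0.3249  (Exxon)
  w_5 = 0.135532·1.9634 + -0.006423·35.8156 = 0.0361  (GE)
Σw_i=1.0000  μᵀw=0.1530
σ²=wᵀΣw=λ₁·μ_p+λ₂ = 0.135532·0.153 + -0.006423 = 0.014313 ≈ 0.0143

Exxon (0.3249)


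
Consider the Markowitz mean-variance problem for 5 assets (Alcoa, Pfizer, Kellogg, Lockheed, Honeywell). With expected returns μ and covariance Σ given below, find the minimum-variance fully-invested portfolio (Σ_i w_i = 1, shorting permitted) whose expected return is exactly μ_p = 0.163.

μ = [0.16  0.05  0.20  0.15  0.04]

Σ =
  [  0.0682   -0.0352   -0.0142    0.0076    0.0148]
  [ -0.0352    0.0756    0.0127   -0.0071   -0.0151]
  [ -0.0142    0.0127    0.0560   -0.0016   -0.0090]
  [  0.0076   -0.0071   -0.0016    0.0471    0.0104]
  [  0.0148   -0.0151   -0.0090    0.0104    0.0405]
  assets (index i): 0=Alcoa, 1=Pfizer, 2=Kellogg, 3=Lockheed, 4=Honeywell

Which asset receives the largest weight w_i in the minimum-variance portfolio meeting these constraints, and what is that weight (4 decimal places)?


p=Σ⁻¹μ = [3.8916  2.1452  4.2452  2.8998  0.5641]
q=Σ⁻¹𝟙 = [26.6208  28.6058  22.8498  16.1604  26.5566]
a=μᵀp=2.036492  b=𝟙ᵀp=13.745889  c=𝟙ᵀq=120.793327  D=ac−b²=57.045181
λ₁=(c·0.163−b)/D = (120.793327·0.163−13.745889)/57.045181 = 0.104188
λ₂=(a−b·0.163)/D = (2.036492−13.745889·0.163)/57.045181 = -0.003578
w* = 0.104188·p + -0.003578·q:
  w_0 = 0.104188·3.8916 + -0.003578·26.6208 = 0.3102  (Alcoa)
  w_1 = 0.104188·2.1452 + -0.003578·28.6058 = 0.1212  (Pfizer)
  w_2 = 0.104188·4.2452 + -0.003578·22.8498 = 0.3606  (Kellogg)
  w_3 = 0.104188·2.8998 + -0.003578·16.1604 = 0.2443  (Lockheed)
  w_4 = 0.104188·0.5641 + -0.003578·26.5566 = -0.0362  (Honeywell)
Σw_i=1.0000  μᵀw=0.1630
σ²=wᵀΣw=λ₁·μ_p+λ₂ = 0.104188·0.163 + -0.003578 = 0.013405 ≈ 0.0134

Kellogg (0.3606)


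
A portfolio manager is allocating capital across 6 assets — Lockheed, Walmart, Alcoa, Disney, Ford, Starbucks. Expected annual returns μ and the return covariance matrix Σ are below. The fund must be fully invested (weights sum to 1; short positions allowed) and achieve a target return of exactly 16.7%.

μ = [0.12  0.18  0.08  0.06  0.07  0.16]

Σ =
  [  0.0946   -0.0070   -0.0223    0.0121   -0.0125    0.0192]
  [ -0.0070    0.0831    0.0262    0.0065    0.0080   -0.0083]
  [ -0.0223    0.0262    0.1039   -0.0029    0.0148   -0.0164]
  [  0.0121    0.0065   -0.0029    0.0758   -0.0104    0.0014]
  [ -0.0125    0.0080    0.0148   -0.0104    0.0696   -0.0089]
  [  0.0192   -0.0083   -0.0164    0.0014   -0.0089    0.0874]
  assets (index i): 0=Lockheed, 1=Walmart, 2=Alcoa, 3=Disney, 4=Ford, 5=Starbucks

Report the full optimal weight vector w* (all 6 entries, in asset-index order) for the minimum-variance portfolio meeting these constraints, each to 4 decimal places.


0.1710  0.4945  0.0139  -0.0838  0.0368  0.3676

g=Σ⁻¹μ = [1.2634  2.1012  0.6721  0.5615  1.1866  1.9906]
h=Σ⁻¹𝟙 = [11.4506  8.5118  9.9560  13.1010  16.9642  13.1203]
a=μᵀg=1.018854  b=𝟙ᵀg=7.775488  c=𝟙ᵀh=73.103953  D=ac−b²=14.024066
λ₁=(c·0.167−b)/D = (73.103953·0.167−7.775488)/14.024066 = 0.316090
λ₂=(a−b·0.167)/D = (1.018854−7.775488·0.167)/14.024066 = -0.019941
w* = 0.316090·g + -0.019941·h:
  w_0 = 0.316090·1.2634 + -0.019941·11.4506 = 0.1710  (Lockheed)
  w_1 = 0.316090·2.1012 + -0.019941·8.5118 = 0.4945  (Walmart)
  w_2 = 0.316090·0.6721 + -0.019941·9.9560 = 0.0139  (Alcoa)
  w_3 = 0.316090·0.5615 + -0.019941·13.1010 = -0.0838  (Disney)
  w_4 = 0.316090·1.1866 + -0.019941·16.9642 = 0.0368  (Ford)
  w_5 = 0.316090·1.9906 + -0.019941·13.1203 = 0.3676  (Starbucks)
Σw_i=1.0000  μᵀw=0.1670
σ²=wᵀΣw=λ₁·μ_p+λ₂ = 0.316090·0.167 + -0.019941 = 0.032846 ≈ 0.0328


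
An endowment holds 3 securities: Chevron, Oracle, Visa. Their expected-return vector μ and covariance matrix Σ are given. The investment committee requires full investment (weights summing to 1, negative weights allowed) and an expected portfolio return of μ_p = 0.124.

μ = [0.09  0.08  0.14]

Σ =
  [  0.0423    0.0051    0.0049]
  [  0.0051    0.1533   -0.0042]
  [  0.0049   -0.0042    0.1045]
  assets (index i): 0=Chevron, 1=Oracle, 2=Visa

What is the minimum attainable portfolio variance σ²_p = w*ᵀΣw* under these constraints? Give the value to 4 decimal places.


0.0545

p=Σ⁻¹μ = [1.9212  0.4927  1.2694]
q=Σ⁻¹𝟙 = [21.8953  6.0354  8.7853]
a=μᵀp=0.390046  b=𝟙ᵀp=3.683352  c=𝟙ᵀq=36.716020  D=ac−b²=0.753859
λ₁=(c·0.124−b)/D = (36.716020·0.124−3.683352)/0.753859 = 1.153313
λ₂=(a−b·0.124)/D = (0.390046−3.683352·0.124)/0.753859 = -0.088464
w* = 1.153313·p + -0.088464·q:
  w_0 = 1.153313·1.9212 + -0.088464·21.8953 = 0.2788  (Chevron)
  w_1 = 1.153313·0.4927 + -0.088464·6.0354 = 0.0343  (Oracle)
  w_2 = 1.153313·1.2694 + -0.088464·8.7853 = 0.6869  (Visa)
Σw_i=1.0000  μᵀw=0.1240
σ²=wᵀΣw=λ₁·μ_p+λ₂ = 1.153313·0.124 + -0.088464 = 0.054547 ≈ 0.0545


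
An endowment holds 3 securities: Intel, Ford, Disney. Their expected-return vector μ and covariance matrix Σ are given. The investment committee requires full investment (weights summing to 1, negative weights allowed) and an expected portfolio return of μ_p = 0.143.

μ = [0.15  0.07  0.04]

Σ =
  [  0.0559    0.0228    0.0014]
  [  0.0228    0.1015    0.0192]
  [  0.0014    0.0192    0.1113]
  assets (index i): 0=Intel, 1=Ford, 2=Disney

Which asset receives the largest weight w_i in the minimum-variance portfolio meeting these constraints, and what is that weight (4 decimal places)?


Intel (0.9411)

p=Σ⁻¹μ = [2.6627  0.0309  0.3206]
q=Σ⁻¹𝟙 = [15.7261  4.8146  7.9564]
a=μᵀp=0.414395  b=𝟙ᵀp=3.014189  c=𝟙ᵀq=28.497054  D=ac−b²=2.723707
λ₁=(c·0.143−b)/D = (28.497054·0.143−3.014189)/2.723707 = 0.389502
λ₂=(a−b·0.143)/D = (0.414395−3.014189·0.143)/2.723707 = -0.006107
w* = 0.389502·p + -0.006107·q:
  w_0 = 0.389502·2.6627 + -0.006107·15.7261 = 0.9411  (Intel)
  w_1 = 0.389502·0.0309 + -0.006107·4.8146 = -0.0174  (Ford)
  w_2 = 0.389502·0.3206 + -0.006107·7.9564 = 0.0763  (Disney)
Σw_i=1.0000  μᵀw=0.1430
σ²=wᵀΣw=λ₁·μ_p+λ₂ = 0.389502·0.143 + -0.006107 = 0.049592 ≈ 0.0496


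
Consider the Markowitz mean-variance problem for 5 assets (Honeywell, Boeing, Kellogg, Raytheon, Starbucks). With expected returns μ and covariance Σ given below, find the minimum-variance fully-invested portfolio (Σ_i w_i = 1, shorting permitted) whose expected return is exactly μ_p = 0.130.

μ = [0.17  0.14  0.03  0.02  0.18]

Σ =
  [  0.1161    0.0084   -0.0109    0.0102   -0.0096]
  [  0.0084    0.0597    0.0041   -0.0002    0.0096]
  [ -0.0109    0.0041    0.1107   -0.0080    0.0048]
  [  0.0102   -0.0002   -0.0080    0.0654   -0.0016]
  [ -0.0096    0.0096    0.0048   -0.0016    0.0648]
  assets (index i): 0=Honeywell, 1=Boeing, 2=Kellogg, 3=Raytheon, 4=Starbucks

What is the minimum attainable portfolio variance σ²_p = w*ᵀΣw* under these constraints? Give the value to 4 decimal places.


x=Σ⁻¹μ = [1.5812  1.6631  0.2576  0.1631  2.7506]
y=Σ⁻¹𝟙 = [8.4585  12.6060  9.8975  15.5745  14.4691]
a=μᵀx=1.007741  b=𝟙ᵀx=6.415643  c=𝟙ᵀy=61.005709  D=ac−b²=20.317507
λ₁=(c·0.130−b)/D = (61.005709·0.130−6.415643)/20.317507 = 0.074571
λ₂=(a−b·0.130)/D = (1.007741−6.415643·0.130)/20.317507 = 0.008550
w* = 0.074571·x + 0.008550·y:
  w_0 = 0.074571·1.5812 + 0.008550·8.4585 = 0.1902  (Honeywell)
  w_1 = 0.074571·1.6631 + 0.008550·12.6060 = 0.2318  (Boeing)
  w_2 = 0.074571·0.2576 + 0.008550·9.8975 = 0.1038  (Kellogg)
  w_3 = 0.074571·0.1631 + 0.008550·15.5745 = 0.1453  (Raytheon)
  w_4 = 0.074571·2.7506 + 0.008550·14.4691 = 0.3288  (Starbucks)
Σw_i=1.0000  μᵀw=0.1300
σ²=wᵀΣw=λ₁·μ_p+λ₂ = 0.074571·0.130 + 0.008550 = 0.018244 ≈ 0.0182

0.0182


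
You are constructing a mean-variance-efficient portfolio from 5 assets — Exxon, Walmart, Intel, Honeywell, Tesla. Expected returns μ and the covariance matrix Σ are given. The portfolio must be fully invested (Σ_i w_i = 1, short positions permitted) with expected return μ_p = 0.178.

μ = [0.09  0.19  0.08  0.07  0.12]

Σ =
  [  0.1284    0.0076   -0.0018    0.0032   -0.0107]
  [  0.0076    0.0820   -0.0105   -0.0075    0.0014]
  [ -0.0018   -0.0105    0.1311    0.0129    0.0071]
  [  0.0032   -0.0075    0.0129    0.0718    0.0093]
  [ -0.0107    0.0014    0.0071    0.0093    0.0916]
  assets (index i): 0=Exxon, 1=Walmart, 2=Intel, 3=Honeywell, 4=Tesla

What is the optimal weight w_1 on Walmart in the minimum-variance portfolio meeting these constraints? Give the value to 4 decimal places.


0.7975

x=Σ⁻¹μ = [0.6451  2.4052  0.6556  0.9237  1.2040]
y=Σ⁻¹𝟙 = [7.6015  13.3646  7.0472  12.4506  9.7904]
a=μᵀx=0.776629  b=𝟙ᵀx=5.833568  c=𝟙ᵀy=50.254220  D=ac−b²=4.998364
λ₁=(c·0.178−b)/D = (50.254220·0.178−5.833568)/4.998364 = 0.622540
λ₂=(a−b·0.178)/D = (0.776629−5.833568·0.178)/4.998364 = -0.052366
w* = 0.622540·x + -0.052366·y:
  w_0 = 0.622540·0.6451 + -0.052366·7.6015 = 0.0035  (Exxon)
  w_1 = 0.622540·2.4052 + -0.052366·13.3646 = 0.7975  (Walmart)
  w_2 = 0.622540·0.6556 + -0.052366·7.0472 = 0.0391  (Intel)
  w_3 = 0.622540·0.9237 + -0.052366·12.4506 = -0.0770  (Honeywell)
  w_4 = 0.622540·1.2040 + -0.052366·9.7904 = 0.2369  (Tesla)
Σw_i=1.0000  μᵀw=0.1780
σ²=wᵀΣw=λ₁·μ_p+λ₂ = 0.622540·0.178 + -0.052366 = 0.058446 ≈ 0.0584


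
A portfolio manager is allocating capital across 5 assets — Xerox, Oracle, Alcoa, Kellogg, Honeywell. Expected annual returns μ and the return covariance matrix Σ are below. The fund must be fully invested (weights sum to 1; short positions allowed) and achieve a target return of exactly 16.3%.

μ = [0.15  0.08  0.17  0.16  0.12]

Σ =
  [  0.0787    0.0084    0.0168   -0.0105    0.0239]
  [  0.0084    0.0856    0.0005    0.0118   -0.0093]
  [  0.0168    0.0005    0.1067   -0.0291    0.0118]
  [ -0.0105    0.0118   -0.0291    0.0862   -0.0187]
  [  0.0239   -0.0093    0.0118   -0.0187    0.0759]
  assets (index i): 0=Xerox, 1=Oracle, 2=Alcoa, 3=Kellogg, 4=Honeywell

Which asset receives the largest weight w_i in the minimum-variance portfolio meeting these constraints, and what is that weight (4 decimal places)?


Kellogg (0.4352)

p=Σ⁻¹μ = [1.3097  0.5640  2.0131  2.9779  1.6584]
q=Σ⁻¹𝟙 = [7.0904  10.0238  11.5312  18.2099  14.8645]
a=μᵀp=1.259274  b=𝟙ᵀp=8.523093  c=𝟙ᵀq=61.719820  D=ac−b²=5.079057
λ₁=(c·0.163−b)/D = (61.719820·0.163−8.523093)/5.079057 = 0.302662
λ₂=(a−b·0.163)/D = (1.259274−8.523093·0.163)/5.079057 = -0.025593
w* = 0.302662·p + -0.025593·q:
  w_0 = 0.302662·1.3097 + -0.025593·7.0904 = 0.2149  (Xerox)
  w_1 = 0.302662·0.5640 + -0.025593·10.0238 = -0.0858  (Oracle)
  w_2 = 0.302662·2.0131 + -0.025593·11.5312 = 0.3142  (Alcoa)
  w_3 = 0.302662·2.9779 + -0.025593·18.2099 = 0.4352  (Kellogg)
  w_4 = 0.302662·1.6584 + -0.025593·14.8645 = 0.1215  (Honeywell)
Σw_i=1.0000  μᵀw=0.1630
σ²=wᵀΣw=λ₁·μ_p+λ₂ = 0.302662·0.163 + -0.025593 = 0.023741 ≈ 0.0237
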